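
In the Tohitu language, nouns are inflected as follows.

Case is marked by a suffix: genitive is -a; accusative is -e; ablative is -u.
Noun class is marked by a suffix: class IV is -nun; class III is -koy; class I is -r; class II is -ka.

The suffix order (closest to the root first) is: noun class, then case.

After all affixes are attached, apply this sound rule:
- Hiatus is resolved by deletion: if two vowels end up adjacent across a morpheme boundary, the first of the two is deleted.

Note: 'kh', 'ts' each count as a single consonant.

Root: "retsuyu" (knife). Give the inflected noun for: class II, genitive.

retsuyuka

Attach noun class class II -ka → retsuyuka.
Attach case genitive -a → retsuyukaa.
Apply vowel deletion: retsuyukaa → retsuyuka.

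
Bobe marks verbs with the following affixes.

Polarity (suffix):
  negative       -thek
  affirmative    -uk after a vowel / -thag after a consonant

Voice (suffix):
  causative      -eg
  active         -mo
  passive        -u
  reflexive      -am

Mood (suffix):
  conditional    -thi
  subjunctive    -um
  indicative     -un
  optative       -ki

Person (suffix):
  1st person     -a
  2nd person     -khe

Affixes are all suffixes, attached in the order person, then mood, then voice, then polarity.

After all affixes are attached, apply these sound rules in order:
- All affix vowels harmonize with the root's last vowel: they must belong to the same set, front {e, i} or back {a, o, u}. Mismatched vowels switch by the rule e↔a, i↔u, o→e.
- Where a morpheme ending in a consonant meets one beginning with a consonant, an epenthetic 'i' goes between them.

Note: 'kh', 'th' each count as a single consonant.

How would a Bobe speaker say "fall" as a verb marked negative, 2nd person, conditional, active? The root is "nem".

Attach person 2nd person -khe → nemkhe.
Attach mood conditional -thi → nemkhethi.
Attach voice active -mo → nemkhethimo.
Attach polarity negative -thek → nemkhethimothek.
Apply vowel harmony: nemkhethimothek → nemkhethimethek.
Apply epenthesis: nemkhethimethek → nemikhethimethek.

nemikhethimethek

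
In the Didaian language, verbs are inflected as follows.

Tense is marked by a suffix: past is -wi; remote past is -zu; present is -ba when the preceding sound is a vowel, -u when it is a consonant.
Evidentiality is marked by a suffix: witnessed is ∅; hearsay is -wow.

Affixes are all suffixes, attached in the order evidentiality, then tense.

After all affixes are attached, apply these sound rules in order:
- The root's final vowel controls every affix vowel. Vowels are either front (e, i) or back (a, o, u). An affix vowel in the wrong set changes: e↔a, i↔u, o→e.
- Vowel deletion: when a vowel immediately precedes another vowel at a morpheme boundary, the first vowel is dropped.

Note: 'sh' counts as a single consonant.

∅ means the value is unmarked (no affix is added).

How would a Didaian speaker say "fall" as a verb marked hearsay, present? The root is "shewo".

shewowowu

Attach evidentiality hearsay -wow → shewowow.
Attach tense present -u (after consonant 'w') → shewowowu.
Vowel harmony: no change.
Vowel deletion: no change.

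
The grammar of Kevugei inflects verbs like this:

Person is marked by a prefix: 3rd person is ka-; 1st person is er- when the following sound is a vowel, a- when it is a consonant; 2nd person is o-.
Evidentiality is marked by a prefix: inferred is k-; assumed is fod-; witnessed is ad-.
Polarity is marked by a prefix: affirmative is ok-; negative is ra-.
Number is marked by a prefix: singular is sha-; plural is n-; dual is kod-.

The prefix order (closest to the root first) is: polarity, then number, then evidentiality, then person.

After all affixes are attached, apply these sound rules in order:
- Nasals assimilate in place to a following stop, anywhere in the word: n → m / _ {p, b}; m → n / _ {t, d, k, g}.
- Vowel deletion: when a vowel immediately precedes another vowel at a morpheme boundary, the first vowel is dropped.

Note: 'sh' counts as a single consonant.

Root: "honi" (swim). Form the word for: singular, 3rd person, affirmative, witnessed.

Attach polarity affirmative ok- → okhoni.
Attach number singular sha- → shaokhoni.
Attach evidentiality witnessed ad- → adshaokhoni.
Attach person 3rd person ka- → kaadshaokhoni.
Nasal assimilation: no change.
Apply vowel deletion: kaadshaokhoni → kadshokhoni.

kadshokhoni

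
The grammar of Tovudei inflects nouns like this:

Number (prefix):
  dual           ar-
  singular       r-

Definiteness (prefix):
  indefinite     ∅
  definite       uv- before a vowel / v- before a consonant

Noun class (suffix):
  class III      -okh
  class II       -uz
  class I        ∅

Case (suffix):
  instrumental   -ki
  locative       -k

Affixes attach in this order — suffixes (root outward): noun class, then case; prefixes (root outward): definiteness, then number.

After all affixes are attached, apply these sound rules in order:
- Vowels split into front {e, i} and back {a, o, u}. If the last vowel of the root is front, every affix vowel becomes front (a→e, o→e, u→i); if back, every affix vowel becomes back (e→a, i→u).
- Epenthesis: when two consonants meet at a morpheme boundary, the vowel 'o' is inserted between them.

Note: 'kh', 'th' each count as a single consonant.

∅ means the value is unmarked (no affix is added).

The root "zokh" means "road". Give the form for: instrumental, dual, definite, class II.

arovozokhuzoku

Attach noun class class II -uz → zokhuz.
Attach definiteness definite v- (before consonant 'z') → vzokhuz.
Attach number dual ar- → arvzokhuz.
Attach case instrumental -ki → arvzokhuzki.
Apply vowel harmony: arvzokhuzki → arvzokhuzku.
Apply epenthesis: arvzokhuzku → arovozokhuzoku.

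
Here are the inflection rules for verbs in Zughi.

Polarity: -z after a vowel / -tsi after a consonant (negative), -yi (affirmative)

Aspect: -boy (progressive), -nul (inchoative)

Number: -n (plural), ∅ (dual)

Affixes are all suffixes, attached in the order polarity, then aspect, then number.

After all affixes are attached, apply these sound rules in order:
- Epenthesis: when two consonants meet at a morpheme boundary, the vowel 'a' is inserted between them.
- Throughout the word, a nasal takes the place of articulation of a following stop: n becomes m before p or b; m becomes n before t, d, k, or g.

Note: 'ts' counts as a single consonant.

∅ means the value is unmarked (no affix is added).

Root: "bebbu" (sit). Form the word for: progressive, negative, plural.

Attach polarity negative -z (after vowel 'u') → bebbuz.
Attach aspect progressive -boy → bebbuzboy.
Attach number plural -n → bebbuzboyn.
Apply epenthesis: bebbuzboyn → bebbuzaboyan.
Nasal assimilation: no change.

bebbuzaboyan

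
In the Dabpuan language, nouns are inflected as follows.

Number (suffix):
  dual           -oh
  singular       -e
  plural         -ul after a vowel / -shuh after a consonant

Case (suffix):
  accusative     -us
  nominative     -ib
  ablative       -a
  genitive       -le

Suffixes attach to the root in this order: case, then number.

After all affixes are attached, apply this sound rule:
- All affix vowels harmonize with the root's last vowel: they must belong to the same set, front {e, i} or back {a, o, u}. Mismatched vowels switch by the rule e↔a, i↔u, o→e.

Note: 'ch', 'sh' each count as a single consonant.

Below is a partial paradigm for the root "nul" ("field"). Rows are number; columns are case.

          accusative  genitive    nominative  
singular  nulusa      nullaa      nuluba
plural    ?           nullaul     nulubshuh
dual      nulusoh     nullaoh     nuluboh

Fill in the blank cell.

Attach case accusative -us → nulus.
Attach number plural -shuh (after consonant 's') → nulusshuh.
Vowel harmony: no change.

nulusshuh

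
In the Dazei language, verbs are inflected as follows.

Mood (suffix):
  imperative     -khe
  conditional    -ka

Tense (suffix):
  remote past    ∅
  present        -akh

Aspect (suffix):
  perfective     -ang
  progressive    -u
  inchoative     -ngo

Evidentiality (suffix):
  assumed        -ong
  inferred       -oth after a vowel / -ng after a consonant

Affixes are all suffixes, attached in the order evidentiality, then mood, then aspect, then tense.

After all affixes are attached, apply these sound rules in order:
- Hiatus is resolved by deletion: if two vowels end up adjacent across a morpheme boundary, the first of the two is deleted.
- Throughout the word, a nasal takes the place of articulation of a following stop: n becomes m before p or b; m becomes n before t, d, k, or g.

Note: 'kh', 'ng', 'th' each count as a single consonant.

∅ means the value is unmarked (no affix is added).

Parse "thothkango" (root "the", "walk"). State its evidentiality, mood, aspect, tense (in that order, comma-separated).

Segment: the-oth-ka-ngo.
evidentiality: -oth/ng → inferred.
mood: -ka → conditional.
aspect: -ngo → inchoative.
tense: ∅ → remote past.

inferred, conditional, inchoative, remote past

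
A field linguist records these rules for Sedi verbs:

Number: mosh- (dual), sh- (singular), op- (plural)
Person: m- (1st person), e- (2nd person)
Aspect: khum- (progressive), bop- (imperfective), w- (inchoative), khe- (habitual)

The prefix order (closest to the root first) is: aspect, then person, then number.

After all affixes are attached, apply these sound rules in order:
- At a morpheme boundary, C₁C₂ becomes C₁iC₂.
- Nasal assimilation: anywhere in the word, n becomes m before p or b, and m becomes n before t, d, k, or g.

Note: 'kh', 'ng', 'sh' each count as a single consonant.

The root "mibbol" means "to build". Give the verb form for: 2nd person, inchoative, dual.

moshewimibbol

Attach aspect inchoative w- → wmibbol.
Attach person 2nd person e- → ewmibbol.
Attach number dual mosh- → moshewmibbol.
Apply epenthesis: moshewmibbol → moshewimibbol.
Nasal assimilation: no change.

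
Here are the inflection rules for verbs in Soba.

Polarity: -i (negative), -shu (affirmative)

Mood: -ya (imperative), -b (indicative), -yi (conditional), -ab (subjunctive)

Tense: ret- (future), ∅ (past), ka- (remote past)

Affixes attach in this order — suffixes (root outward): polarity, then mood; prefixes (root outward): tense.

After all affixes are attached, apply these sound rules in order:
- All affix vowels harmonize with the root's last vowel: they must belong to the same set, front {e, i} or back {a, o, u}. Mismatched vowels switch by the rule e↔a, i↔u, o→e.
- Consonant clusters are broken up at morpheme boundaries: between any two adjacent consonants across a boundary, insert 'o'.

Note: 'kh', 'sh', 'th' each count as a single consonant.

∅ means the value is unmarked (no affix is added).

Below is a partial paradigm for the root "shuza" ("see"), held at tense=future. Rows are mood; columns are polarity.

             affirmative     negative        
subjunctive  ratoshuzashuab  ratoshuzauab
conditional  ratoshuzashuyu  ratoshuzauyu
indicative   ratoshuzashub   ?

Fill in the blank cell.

Attach polarity negative -i → shuzai.
Attach mood indicative -b → shuzaib.
Attach tense future ret- → retshuzaib.
Apply vowel harmony: retshuzaib → ratshuzaub.
Apply epenthesis: ratshuzaub → ratoshuzaub.

ratoshuzaub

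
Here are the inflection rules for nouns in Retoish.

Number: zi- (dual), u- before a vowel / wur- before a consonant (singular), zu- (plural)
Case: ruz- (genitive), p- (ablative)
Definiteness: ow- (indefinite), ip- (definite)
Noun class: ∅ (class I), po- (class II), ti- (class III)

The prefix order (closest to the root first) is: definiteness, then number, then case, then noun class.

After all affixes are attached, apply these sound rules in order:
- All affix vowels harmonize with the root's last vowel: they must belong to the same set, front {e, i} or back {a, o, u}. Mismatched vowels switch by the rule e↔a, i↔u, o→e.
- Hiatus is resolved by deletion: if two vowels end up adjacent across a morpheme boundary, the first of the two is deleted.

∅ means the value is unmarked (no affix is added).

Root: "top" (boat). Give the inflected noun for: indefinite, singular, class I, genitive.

Attach definiteness indefinite ow- → owtop.
Attach number singular u- (before vowel 'o') → uowtop.
Attach case genitive ruz- → ruzuowtop.
noun class = class I: zero marking, form stays ruzuowtop.
Vowel harmony: no change.
Apply vowel deletion: ruzuowtop → ruzowtop.

ruzowtop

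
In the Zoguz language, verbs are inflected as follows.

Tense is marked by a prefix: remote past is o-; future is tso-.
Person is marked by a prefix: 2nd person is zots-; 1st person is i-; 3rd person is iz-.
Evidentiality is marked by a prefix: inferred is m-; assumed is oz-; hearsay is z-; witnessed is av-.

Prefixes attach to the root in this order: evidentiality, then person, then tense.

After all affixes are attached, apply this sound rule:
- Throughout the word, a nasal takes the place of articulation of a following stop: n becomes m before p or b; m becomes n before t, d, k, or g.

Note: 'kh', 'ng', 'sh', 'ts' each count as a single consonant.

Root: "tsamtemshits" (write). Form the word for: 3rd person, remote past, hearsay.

Attach evidentiality hearsay z- → ztsamtemshits.
Attach person 3rd person iz- → izztsamtemshits.
Attach tense remote past o- → oizztsamtemshits.
Apply nasal assimilation: oizztsamtemshits → oizztsantemshits.

oizztsantemshits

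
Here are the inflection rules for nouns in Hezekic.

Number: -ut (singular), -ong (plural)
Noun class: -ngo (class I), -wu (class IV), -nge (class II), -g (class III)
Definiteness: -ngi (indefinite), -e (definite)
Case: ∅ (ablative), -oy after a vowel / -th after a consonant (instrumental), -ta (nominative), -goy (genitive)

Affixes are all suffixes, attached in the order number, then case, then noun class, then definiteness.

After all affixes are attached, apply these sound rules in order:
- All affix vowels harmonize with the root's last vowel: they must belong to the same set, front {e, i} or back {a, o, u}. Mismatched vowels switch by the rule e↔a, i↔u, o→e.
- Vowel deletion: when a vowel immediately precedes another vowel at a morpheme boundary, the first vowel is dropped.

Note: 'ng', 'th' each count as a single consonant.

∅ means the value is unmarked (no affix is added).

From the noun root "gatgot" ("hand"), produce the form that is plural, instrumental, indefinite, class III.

gatgotongthgngu

Attach number plural -ong → gatgotong.
Attach case instrumental -th (after consonant 'ng') → gatgotongth.
Attach noun class class III -g → gatgotongthg.
Attach definiteness indefinite -ngi → gatgotongthgngi.
Apply vowel harmony: gatgotongthgngi → gatgotongthgngu.
Vowel deletion: no change.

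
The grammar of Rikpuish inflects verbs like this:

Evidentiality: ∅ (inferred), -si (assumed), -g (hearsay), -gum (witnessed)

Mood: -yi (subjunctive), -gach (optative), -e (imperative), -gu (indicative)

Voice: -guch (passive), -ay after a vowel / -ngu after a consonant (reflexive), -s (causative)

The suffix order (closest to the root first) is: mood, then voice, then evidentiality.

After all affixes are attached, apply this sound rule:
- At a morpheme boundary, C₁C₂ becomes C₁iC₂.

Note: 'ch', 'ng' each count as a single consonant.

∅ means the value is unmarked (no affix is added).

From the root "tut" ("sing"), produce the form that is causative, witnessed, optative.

tutigachisigum

Attach mood optative -gach → tutgach.
Attach voice causative -s → tutgachs.
Attach evidentiality witnessed -gum → tutgachsgum.
Apply epenthesis: tutgachsgum → tutigachisigum.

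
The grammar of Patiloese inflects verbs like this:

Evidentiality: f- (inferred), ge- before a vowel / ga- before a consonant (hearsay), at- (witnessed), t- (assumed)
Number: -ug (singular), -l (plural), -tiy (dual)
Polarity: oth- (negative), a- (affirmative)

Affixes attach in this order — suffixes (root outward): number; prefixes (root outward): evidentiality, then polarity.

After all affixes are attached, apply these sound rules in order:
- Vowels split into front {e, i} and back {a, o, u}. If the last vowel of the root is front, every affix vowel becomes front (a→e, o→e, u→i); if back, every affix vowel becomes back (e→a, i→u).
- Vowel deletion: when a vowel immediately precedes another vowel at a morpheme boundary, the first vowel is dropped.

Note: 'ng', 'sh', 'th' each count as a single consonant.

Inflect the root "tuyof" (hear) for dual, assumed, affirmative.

Attach number dual -tiy → tuyoftiy.
Attach evidentiality assumed t- → ttuyoftiy.
Attach polarity affirmative a- → attuyoftiy.
Apply vowel harmony: attuyoftiy → attuyoftuy.
Vowel deletion: no change.

attuyoftuy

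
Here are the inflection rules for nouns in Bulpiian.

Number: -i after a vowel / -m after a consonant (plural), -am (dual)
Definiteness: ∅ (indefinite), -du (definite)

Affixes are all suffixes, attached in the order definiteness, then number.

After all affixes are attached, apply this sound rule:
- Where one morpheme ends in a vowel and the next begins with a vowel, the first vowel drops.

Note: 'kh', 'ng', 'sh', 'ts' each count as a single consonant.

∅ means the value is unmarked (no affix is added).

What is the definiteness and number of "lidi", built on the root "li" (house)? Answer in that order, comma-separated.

definite, plural

Segment: li-du-i.
definiteness: -du → definite.
number: -i/m → plural.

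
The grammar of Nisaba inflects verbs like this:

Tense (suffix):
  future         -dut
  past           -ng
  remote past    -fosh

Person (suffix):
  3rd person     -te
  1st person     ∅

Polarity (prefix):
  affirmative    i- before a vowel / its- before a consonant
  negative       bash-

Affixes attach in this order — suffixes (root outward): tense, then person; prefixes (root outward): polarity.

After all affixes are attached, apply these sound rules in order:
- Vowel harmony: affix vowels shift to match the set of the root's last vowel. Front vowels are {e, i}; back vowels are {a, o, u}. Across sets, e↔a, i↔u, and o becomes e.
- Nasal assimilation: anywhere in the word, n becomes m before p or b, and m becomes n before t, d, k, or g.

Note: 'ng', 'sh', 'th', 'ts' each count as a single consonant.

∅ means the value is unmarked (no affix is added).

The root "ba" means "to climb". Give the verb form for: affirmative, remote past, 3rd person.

Attach tense remote past -fosh → bafosh.
Attach person 3rd person -te → bafoshte.
Attach polarity affirmative its- (before consonant 'b') → itsbafoshte.
Apply vowel harmony: itsbafoshte → utsbafoshta.
Nasal assimilation: no change.

utsbafoshta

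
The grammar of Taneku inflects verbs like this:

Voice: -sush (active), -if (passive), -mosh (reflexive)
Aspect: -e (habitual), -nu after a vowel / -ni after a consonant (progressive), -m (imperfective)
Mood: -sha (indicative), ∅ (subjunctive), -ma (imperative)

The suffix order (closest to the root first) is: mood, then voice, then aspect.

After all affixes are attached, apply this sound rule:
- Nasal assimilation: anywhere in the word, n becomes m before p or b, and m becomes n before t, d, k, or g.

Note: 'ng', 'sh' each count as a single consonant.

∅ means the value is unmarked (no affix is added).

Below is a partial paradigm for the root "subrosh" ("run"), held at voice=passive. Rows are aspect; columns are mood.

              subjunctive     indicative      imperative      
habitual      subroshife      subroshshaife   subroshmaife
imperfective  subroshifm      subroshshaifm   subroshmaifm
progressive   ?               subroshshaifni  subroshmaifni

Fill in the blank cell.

mood = subjunctive: zero marking, form stays subrosh.
Attach voice passive -if → subroshif.
Attach aspect progressive -ni (after consonant 'f') → subroshifni.
Nasal assimilation: no change.

subroshifni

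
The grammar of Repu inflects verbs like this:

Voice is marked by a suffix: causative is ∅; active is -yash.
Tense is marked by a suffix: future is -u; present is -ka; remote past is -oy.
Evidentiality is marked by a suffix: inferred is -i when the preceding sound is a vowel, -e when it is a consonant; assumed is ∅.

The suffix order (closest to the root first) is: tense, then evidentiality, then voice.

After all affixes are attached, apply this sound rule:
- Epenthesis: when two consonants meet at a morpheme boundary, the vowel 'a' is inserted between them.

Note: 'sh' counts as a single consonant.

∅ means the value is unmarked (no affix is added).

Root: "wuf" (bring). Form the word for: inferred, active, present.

Attach tense present -ka → wufka.
Attach evidentiality inferred -i (after vowel 'a') → wufkai.
Attach voice active -yash → wufkaiyash.
Apply epenthesis: wufkaiyash → wufakaiyash.

wufakaiyash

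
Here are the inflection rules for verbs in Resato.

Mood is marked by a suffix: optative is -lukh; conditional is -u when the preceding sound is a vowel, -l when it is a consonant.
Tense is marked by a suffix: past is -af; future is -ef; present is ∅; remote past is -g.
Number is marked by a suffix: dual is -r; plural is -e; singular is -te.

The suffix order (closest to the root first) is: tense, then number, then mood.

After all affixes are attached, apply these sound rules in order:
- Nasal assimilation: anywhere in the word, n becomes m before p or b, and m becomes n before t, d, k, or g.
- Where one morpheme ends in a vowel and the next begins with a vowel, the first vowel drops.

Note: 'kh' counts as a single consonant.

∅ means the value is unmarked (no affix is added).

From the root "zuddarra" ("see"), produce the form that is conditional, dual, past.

zuddarrafrl

Attach tense past -af → zuddarraaf.
Attach number dual -r → zuddarraafr.
Attach mood conditional -l (after consonant 'r') → zuddarraafrl.
Nasal assimilation: no change.
Apply vowel deletion: zuddarraafrl → zuddarrafrl.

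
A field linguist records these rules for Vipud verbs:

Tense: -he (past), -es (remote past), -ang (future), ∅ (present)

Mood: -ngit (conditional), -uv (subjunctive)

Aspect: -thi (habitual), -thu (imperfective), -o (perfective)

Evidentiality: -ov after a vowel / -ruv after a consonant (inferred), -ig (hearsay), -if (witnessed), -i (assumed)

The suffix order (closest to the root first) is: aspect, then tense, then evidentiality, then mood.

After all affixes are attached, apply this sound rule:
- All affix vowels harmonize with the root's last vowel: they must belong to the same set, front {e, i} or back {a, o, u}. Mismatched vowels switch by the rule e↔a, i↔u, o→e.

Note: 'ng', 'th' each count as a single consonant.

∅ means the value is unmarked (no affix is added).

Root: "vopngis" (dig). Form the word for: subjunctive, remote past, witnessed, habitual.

vopngisthiesifiv

Attach aspect habitual -thi → vopngisthi.
Attach tense remote past -es → vopngisthies.
Attach evidentiality witnessed -if → vopngisthiesif.
Attach mood subjunctive -uv → vopngisthiesifuv.
Apply vowel harmony: vopngisthiesifuv → vopngisthiesifiv.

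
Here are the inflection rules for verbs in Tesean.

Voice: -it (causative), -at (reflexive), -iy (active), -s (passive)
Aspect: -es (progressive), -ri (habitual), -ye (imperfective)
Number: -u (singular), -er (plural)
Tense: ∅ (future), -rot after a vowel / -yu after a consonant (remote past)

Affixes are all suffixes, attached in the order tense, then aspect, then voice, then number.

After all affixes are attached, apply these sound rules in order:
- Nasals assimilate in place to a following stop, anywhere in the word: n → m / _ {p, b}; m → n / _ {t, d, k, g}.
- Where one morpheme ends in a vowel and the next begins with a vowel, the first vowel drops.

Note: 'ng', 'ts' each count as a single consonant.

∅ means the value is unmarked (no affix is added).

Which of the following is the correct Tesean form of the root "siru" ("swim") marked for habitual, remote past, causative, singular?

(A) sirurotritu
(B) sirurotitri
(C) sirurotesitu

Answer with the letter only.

Attach tense remote past -rot (after vowel 'u') → sirurot.
Attach aspect habitual -ri → sirurotri.
Attach voice causative -it → sirurotriit.
Attach number singular -u → sirurotriitu.
Nasal assimilation: no change.
Apply vowel deletion: sirurotriitu → sirurotritu.
So the correct form is sirurotritu, option (A).
(C) sirurotesitu is wrong: it uses progressive instead of habitual for aspect.
(B) sirurotitri is wrong: it has the affixes in the wrong order.

A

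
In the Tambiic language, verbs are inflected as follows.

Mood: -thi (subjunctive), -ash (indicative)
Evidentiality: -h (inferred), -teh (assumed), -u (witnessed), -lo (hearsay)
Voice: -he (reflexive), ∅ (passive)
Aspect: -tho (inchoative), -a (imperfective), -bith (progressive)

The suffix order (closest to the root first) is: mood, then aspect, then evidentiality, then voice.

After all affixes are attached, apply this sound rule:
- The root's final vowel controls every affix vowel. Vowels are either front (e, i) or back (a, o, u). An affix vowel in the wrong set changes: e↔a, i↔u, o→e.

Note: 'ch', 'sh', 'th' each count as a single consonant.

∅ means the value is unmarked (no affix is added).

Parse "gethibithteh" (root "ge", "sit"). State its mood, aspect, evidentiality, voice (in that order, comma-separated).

subjunctive, progressive, assumed, passive

Segment: ge-thi-bith-teh.
mood: -thi → subjunctive.
aspect: -bith → progressive.
evidentiality: -teh → assumed.
voice: ∅ → passive.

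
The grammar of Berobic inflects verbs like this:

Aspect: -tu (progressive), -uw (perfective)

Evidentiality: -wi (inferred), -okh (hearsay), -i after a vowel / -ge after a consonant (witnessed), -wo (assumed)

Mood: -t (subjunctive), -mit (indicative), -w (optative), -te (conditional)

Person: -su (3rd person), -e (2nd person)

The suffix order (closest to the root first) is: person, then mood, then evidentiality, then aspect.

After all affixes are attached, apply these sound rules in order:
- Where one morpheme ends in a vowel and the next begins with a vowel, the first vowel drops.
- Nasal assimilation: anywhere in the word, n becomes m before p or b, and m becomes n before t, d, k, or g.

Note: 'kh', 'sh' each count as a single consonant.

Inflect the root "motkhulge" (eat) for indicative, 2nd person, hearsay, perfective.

Attach person 2nd person -e → motkhulgee.
Attach mood indicative -mit → motkhulgeemit.
Attach evidentiality hearsay -okh → motkhulgeemitokh.
Attach aspect perfective -uw → motkhulgeemitokhuw.
Apply vowel deletion: motkhulgeemitokhuw → motkhulgemitokhuw.
Nasal assimilation: no change.

motkhulgemitokhuw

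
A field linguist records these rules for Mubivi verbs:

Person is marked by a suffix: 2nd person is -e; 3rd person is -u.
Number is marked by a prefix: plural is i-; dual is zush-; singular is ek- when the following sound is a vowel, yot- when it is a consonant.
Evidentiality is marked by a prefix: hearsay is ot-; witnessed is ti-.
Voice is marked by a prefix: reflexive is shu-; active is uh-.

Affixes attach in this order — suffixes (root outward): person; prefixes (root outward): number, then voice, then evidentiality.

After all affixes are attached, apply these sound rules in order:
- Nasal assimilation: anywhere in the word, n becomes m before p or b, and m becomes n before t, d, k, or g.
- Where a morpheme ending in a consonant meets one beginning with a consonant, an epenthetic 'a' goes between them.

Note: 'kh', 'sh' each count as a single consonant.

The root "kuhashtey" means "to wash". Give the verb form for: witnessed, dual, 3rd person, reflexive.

Attach number dual zush- → zushkuhashtey.
Attach voice reflexive shu- → shuzushkuhashtey.
Attach evidentiality witnessed ti- → tishuzushkuhashtey.
Attach person 3rd person -u → tishuzushkuhashteyu.
Nasal assimilation: no change.
Apply epenthesis: tishuzushkuhashteyu → tishuzushakuhashteyu.

tishuzushakuhashteyu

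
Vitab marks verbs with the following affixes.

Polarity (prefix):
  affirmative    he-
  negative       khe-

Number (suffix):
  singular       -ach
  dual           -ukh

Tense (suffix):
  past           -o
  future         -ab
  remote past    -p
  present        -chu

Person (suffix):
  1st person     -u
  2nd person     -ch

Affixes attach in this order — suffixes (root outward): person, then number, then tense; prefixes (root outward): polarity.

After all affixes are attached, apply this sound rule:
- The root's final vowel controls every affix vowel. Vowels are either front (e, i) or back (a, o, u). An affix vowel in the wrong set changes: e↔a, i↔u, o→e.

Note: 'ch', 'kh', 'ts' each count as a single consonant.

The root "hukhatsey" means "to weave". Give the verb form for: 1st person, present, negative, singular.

khehukhatseyiechchi

Attach person 1st person -u → hukhatseyu.
Attach number singular -ach → hukhatseyuach.
Attach polarity negative khe- → khehukhatseyuach.
Attach tense present -chu → khehukhatseyuachchu.
Apply vowel harmony: khehukhatseyuachchu → khehukhatseyiechchi.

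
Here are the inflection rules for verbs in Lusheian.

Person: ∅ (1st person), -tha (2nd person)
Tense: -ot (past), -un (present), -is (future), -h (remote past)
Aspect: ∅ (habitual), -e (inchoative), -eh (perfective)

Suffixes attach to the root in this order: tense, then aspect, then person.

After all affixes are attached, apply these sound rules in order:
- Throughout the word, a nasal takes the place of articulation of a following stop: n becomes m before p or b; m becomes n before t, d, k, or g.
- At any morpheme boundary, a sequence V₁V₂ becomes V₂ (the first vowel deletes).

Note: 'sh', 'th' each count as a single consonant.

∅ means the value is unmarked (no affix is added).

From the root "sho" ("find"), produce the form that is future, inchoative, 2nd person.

Attach tense future -is → shois.
Attach aspect inchoative -e → shoise.
Attach person 2nd person -tha → shoisetha.
Nasal assimilation: no change.
Apply vowel deletion: shoisetha → shisetha.

shisetha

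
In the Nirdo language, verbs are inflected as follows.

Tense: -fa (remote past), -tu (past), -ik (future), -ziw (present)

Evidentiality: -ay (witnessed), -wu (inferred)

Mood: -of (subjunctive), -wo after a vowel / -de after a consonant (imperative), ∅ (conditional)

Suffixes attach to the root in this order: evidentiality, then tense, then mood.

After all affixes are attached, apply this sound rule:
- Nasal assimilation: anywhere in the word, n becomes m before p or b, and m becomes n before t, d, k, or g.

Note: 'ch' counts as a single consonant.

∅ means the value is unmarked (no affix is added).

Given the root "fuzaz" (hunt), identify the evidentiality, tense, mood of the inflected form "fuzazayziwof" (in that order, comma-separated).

witnessed, present, subjunctive

Segment: fuzaz-ay-ziw-of.
evidentiality: -ay → witnessed.
tense: -ziw → present.
mood: -of → subjunctive.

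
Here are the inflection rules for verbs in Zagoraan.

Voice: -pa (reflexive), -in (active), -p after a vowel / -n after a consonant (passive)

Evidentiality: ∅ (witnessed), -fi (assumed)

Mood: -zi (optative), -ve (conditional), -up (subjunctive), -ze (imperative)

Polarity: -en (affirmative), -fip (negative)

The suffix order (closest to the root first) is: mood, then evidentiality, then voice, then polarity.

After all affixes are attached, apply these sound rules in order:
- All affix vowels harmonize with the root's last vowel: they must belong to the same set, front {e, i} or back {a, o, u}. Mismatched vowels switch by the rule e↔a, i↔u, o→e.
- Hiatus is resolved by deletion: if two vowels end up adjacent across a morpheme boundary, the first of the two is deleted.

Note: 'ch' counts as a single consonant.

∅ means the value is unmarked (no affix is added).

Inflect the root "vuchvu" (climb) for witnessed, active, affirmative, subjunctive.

Attach mood subjunctive -up → vuchvuup.
evidentiality = witnessed: zero marking, form stays vuchvuup.
Attach voice active -in → vuchvuupin.
Attach polarity affirmative -en → vuchvuupinen.
Apply vowel harmony: vuchvuupinen → vuchvuupunan.
Apply vowel deletion: vuchvuupunan → vuchvupunan.

vuchvupunan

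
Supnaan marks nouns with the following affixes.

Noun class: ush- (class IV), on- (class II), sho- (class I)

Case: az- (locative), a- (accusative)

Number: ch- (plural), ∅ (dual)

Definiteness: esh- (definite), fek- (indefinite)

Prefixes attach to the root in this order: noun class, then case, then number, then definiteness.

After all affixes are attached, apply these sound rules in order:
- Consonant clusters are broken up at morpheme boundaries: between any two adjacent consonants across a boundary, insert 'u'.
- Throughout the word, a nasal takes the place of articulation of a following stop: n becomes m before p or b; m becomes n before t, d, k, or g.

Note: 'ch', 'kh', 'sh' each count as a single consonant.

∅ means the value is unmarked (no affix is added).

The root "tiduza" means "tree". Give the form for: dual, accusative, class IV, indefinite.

Attach noun class class IV ush- → ushtiduza.
Attach case accusative a- → aushtiduza.
number = dual: zero marking, form stays aushtiduza.
Attach definiteness indefinite fek- → fekaushtiduza.
Apply epenthesis: fekaushtiduza → fekaushutiduza.
Nasal assimilation: no change.

fekaushutiduza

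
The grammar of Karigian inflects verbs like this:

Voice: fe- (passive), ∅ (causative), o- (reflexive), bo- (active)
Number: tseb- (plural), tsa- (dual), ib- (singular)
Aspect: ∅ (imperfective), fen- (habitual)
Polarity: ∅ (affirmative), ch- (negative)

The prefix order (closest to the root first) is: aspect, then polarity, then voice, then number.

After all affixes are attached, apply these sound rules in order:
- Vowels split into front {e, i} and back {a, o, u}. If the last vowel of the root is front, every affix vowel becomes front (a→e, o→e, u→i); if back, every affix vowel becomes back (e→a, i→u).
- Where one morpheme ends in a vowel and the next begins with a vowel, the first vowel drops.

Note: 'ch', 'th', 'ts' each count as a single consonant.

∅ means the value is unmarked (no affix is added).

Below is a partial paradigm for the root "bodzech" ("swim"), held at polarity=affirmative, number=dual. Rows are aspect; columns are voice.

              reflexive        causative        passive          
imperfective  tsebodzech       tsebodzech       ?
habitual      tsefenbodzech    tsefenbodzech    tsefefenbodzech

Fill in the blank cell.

aspect = imperfective: zero marking, form stays bodzech.
polarity = affirmative: zero marking, form stays bodzech.
Attach voice passive fe- → febodzech.
Attach number dual tsa- → tsafebodzech.
Apply vowel harmony: tsafebodzech → tsefebodzech.
Vowel deletion: no change.

tsefebodzech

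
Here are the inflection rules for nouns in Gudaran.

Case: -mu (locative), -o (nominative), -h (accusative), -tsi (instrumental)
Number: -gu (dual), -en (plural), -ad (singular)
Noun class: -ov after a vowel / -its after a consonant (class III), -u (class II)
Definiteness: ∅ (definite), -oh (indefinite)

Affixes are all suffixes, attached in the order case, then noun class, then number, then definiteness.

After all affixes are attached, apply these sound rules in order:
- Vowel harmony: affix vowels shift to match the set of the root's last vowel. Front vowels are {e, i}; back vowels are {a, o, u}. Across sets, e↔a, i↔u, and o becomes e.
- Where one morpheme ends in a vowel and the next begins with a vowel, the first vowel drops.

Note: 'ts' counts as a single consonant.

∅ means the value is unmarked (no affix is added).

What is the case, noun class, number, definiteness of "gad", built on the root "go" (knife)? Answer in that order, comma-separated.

nominative, class II, singular, definite

Segment: go-o-u-ad.
case: -o → nominative.
noun class: -u → class II.
number: -ad → singular.
definiteness: ∅ → definite.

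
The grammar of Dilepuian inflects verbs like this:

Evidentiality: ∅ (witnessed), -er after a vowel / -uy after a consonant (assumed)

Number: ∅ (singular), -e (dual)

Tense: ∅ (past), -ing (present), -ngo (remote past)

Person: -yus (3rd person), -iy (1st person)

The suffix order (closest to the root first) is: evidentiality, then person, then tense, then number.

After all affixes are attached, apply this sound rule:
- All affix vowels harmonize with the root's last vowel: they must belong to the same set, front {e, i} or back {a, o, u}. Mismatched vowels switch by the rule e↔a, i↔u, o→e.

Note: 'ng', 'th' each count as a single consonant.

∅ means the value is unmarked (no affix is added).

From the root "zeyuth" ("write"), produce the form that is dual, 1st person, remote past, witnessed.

zeyuthuyngoa

evidentiality = witnessed: zero marking, form stays zeyuth.
Attach person 1st person -iy → zeyuthiy.
Attach tense remote past -ngo → zeyuthiyngo.
Attach number dual -e → zeyuthiyngoe.
Apply vowel harmony: zeyuthiyngoe → zeyuthuyngoa.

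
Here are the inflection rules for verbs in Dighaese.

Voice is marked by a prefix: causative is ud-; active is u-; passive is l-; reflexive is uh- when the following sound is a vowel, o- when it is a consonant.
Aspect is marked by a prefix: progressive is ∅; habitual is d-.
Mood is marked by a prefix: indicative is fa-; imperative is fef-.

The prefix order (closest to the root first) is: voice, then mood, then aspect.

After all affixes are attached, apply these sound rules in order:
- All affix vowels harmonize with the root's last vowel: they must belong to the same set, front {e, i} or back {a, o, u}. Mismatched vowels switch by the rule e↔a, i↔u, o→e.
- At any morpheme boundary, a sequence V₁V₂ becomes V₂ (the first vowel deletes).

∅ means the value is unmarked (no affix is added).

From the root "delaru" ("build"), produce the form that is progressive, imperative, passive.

Attach voice passive l- → ldelaru.
Attach mood imperative fef- → fefldelaru.
aspect = progressive: zero marking, form stays fefldelaru.
Apply vowel harmony: fefldelaru → fafldelaru.
Vowel deletion: no change.

fafldelaru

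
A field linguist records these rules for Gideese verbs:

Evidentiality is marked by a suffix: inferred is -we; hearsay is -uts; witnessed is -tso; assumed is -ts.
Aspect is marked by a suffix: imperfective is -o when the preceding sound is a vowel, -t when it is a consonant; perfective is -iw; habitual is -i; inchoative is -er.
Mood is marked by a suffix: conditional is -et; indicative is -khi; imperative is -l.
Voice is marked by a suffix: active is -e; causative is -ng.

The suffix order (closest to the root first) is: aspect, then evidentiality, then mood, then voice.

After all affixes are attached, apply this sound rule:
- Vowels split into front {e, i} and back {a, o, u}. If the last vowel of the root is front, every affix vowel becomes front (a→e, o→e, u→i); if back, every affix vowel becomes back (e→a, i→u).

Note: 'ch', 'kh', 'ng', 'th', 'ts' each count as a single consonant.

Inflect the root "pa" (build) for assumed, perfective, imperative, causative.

pauwtslng

Attach aspect perfective -iw → paiw.
Attach evidentiality assumed -ts → paiwts.
Attach mood imperative -l → paiwtsl.
Attach voice causative -ng → paiwtslng.
Apply vowel harmony: paiwtslng → pauwtslng.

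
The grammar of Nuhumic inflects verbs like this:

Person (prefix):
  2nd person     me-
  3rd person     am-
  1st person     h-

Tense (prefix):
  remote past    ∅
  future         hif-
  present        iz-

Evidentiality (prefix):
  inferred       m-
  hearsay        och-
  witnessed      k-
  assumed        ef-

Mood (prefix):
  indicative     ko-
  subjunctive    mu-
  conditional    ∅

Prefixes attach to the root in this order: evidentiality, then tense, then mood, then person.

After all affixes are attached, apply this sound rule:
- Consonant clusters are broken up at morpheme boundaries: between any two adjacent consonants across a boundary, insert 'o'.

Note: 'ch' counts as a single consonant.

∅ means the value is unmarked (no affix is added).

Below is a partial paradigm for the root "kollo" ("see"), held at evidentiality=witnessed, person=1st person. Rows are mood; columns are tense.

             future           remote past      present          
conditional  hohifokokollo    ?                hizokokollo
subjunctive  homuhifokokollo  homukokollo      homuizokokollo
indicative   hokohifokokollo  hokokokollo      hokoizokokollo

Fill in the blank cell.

Attach evidentiality witnessed k- → kkollo.
tense = remote past: zero marking, form stays kkollo.
mood = conditional: zero marking, form stays kkollo.
Attach person 1st person h- → hkkollo.
Apply epenthesis: hkkollo → hokokollo.

hokokollo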